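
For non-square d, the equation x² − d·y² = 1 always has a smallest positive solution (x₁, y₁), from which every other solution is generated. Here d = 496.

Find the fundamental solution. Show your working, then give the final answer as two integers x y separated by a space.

√496 → a₀=22, period (3,1,2,4,1,…,1,3,44); ℓ=16 even so k=15
i=0: a=22 ⇒ p=22, q=1
i=1: a=3 ⇒ p=67, q=3
…
i=3: a=2 ⇒ p=245, q=11
…
i=7: a=2 ⇒ p=6080, q=273
…
i=9: a=2 ⇒ p=35166, q=1579
…
i=11: a=1 ⇒ p=84875, q=3811
i=12: a=4 ⇒ p=389209, q=17476
i=13: a=2 ⇒ p=863293, q=38763
i=14: a=1 ⇒ p=1252502, q=56239
i=15: a=3 ⇒ p=4620799, q=207480
fundamental: x₁=4620799, y₁=207480  (since 21351783398401 − 496·43047950400 = 1)

4620799 207480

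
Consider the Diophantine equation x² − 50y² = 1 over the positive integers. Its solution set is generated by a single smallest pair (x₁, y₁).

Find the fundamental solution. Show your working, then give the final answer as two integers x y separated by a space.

99 14

[7; 14] for √50; ℓ=1 ⇒ convergent index 1
a_0=7:  p_0=7·1+0=7,  q_0=7·0+1=1
a_1=14:  p_1=14·7+1=99,  q_1=14·1+0=14
fundamental: x₁=99, y₁=14  (since 9801 − 50·196 = 1)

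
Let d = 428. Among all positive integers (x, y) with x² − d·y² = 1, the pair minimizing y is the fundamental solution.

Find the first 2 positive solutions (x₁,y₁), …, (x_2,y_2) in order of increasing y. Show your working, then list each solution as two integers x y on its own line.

√428 → a₀=20, period (1,2,4,1,5,10,5,1,4,2,1,40); ℓ=12 even so k=11
k=0  a_k=20  p_k/q_k = 20/1
k=1  a_k=1  p_k/q_k = 21/1
…
k=3  a_k=4  p_k/q_k = 269/13
k=4  a_k=1  p_k/q_k = 331/16
k=5  a_k=5  p_k/q_k = 1924/93
k=6  a_k=10  p_k/q_k = 19571/946
k=7  a_k=5  p_k/q_k = 99779/4823
k=8  a_k=1  p_k/q_k = 119350/5769
k=9  a_k=4  p_k/q_k = 577179/27899
k=10  a_k=2  p_k/q_k = 1273708/61567
k=11  a_k=1  p_k/q_k = 1850887/89466
fundamental: x₁=1850887, y₁=89466  (since 3425782686769 − 428·8004165156 = 1)
n=2: (1850887,89466)∘(1850887,89466) = (1850887·1850887+428·89466·89466, 1850887·89466+89466·1850887) = (6851565373537,331182912684)

1850887 89466
6851565373537 331182912684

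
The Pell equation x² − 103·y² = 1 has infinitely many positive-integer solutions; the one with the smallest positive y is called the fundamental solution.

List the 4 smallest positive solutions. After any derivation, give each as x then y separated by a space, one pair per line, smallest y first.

√103 = [10; 6,1,2,1,1,9,1,1,2,1,6,20, …], period ℓ=12 (even) → k=11
i=0: a=10 ⇒ p=10, q=1
i=1: a=6 ⇒ p=61, q=6
i=2: a=1 ⇒ p=71, q=7
i=3: a=2 ⇒ p=203, q=20
i=4: a=1 ⇒ p=274, q=27
i=5: a=1 ⇒ p=477, q=47
i=6: a=9 ⇒ p=4567, q=450
i=7: a=1 ⇒ p=5044, q=497
…
i=10: a=1 ⇒ p=33877, q=3338
i=11: a=6 ⇒ p=227528, q=22419
fundamental: x₁=227528, y₁=22419  (since 51768990784 − 103·502611561 = 1)
k=2:  x_2 = 227528·227528+103·22419·22419 = 103537981567,  y_2 = 227528·22419+22419·227528 = 10201900464
k=3:  x_3 = 227528·103537981567+103·22419·10201900464 = 47115579739725224,  y_3 = 227528·10201900464+22419·103537981567 = 4642436017523565
k=4:  x_4 = 227528·47115579739725224+103·22419·4642436017523565 = 21440227253936863550977,  y_4 = 227528·4642436017523565+22419·47115579739725224 = 2112568364380001494176

227528 22419
103537981567 10201900464
47115579739725224 4642436017523565
21440227253936863550977 2112568364380001494176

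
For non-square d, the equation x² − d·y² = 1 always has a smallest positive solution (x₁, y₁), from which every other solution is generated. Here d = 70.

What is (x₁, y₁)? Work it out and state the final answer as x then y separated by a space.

251 30

√70 → a₀=8, period (2,1,2,1,2,16); ℓ=6 even so k=5
a_0=8:  p_0=8·1+0=8,  q_0=8·0+1=1
a_1=2:  p_1=2·8+1=17,  q_1=2·1+0=2
…
a_4=1:  p_4=1·67+25=92,  q_4=1·8+3=11
a_5=2:  p_5=2·92+67=251,  q_5=2·11+8=30
→ (251, 30).  Check: 251²=63001, 70·30²=63000, difference 1.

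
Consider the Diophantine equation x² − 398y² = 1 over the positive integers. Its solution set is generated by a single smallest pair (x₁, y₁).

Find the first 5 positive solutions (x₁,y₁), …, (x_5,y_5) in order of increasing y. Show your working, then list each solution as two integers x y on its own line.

399 20
318401 15960
254083599 12736060
202758393601 10163359920
161800944009999 8110348480100

[19; 1,18,1,38] for √398; ℓ=4 ⇒ convergent index 3
k=0  a_k=19  p_k/q_k = 19/1
…
k=2  a_k=18  p_k/q_k = 379/19
k=3  a_k=1  p_k/q_k = 399/20
fundamental: x₁=399, y₁=20  (since 159201 − 398·400 = 1)
(x_2, y_2) = (399·399 + 398·20·20, 399·20 + 20·399) = (318401, 15960)
(x_3, y_3) = (399·318401 + 398·20·15960, 399·15960 + 20·318401) = (254083599, 12736060)
(x_4, y_4) = (399·254083599 + 398·20·12736060, 399·12736060 + 20·254083599) = (202758393601, 10163359920)
(x_5, y_5) = (399·202758393601 + 398·20·10163359920, 399·10163359920 + 20·202758393601) = (161800944009999, 8110348480100)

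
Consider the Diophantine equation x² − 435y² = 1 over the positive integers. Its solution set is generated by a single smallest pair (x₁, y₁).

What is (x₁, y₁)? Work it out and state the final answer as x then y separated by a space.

146 7

d=435: √d = [20; 1,5,1,40] (ℓ=4, even), read p_3/q_3
i=0: a=20 ⇒ p=20, q=1
i=1: a=1 ⇒ p=21, q=1
i=2: a=5 ⇒ p=125, q=6
i=3: a=1 ⇒ p=146, q=7
(x₁, y₁) = (146, 7);  146² − 435·7² = 1 ✓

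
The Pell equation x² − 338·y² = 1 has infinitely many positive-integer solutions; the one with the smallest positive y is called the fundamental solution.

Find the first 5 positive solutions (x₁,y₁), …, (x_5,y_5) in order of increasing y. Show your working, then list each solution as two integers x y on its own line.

√338 = [18; 2,1,1,2,36, …], period ℓ=5 (odd) → k=9
a_0=18:  p_0=18·1+0=18,  q_0=18·0+1=1
a_1=2:  p_1=2·18+1=37,  q_1=2·1+0=2
a_2=1:  p_2=1·37+18=55,  q_2=1·2+1=3
a_3=1:  p_3=1·55+37=92,  q_3=1·3+2=5
a_4=2:  p_4=2·92+55=239,  q_4=2·5+3=13
a_5=36:  p_5=36·239+92=8696,  q_5=36·13+5=473
a_6=2:  p_6=2·8696+239=17631,  q_6=2·473+13=959
…
a_8=1:  p_8=1·26327+17631=43958,  q_8=1·1432+959=2391
a_9=2:  p_9=2·43958+26327=114243,  q_9=2·2391+1432=6214
(x₁, y₁) = (114243, 6214);  114243² − 338·6214² = 1 ✓
k=2:  x_2 = 114243·114243+338·6214·6214 = 26102926097,  y_2 = 114243·6214+6214·114243 = 1419812004
k=3:  x_3 = 114243·26102926097+338·6214·1419812004 = 5964153172084899,  y_3 = 114243·1419812004+6214·26102926097 = 324407165539730
k=4:  x_4 = 114243·5964153172084899+338·6214·324407165539730 = 1362725501650887306817,  y_4 = 114243·324407165539730+6214·5964153172084899 = 74122495624090936776
k=5:  x_5 = 114243·1362725501650887306817+338·6214·74122495624090936776 = 311363698964240484013304163,  y_5 = 114243·74122495624090936776+6214·1362725501650887306817 = 16935952534841634614661406

114243 6214
26102926097 1419812004
5964153172084899 324407165539730
1362725501650887306817 74122495624090936776
311363698964240484013304163 16935952534841634614661406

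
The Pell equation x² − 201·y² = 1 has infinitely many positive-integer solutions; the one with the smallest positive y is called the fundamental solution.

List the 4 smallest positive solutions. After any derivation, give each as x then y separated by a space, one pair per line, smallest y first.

515095 36332
530645718049 37428863080
546665912276384215 38558840456348868
563169756167477608732801 39722931849688611461840

[14; 5,1,1,1,2,…,1,5,28] for √201; ℓ=14 ⇒ convergent index 13
a_0=14:  p_0=14·1+0=14,  q_0=14·0+1=1
…
a_2=1:  p_2=1·71+14=85,  q_2=1·5+1=6
…
a_4=1:  p_4=1·156+85=241,  q_4=1·11+6=17
a_5=2:  p_5=2·241+156=638,  q_5=2·17+11=45
a_6=1:  p_6=1·638+241=879,  q_6=1·45+17=62
a_7=8:  p_7=8·879+638=7670,  q_7=8·62+45=541
a_8=1:  p_8=1·7670+879=8549,  q_8=1·541+62=603
…
a_10=1:  p_10=1·24768+8549=33317,  q_10=1·1747+603=2350
a_11=1:  p_11=1·33317+24768=58085,  q_11=1·2350+1747=4097
a_12=1:  p_12=1·58085+33317=91402,  q_12=1·4097+2350=6447
a_13=5:  p_13=5·91402+58085=515095,  q_13=5·6447+4097=36332
fundamental: x₁=515095, y₁=36332  (since 265322859025 − 201·1320014224 = 1)
k=2:  x_2 = 515095·515095+201·36332·36332 = 530645718049,  y_2 = 515095·36332+36332·515095 = 37428863080
k=3:  x_3 = 515095·530645718049+201·36332·37428863080 = 546665912276384215,  y_3 = 515095·37428863080+36332·530645718049 = 38558840456348868
k=4:  x_4 = 515095·546665912276384215+201·36332·38558840456348868 = 563169756167477608732801,  y_4 = 515095·38558840456348868+36332·546665912276384215 = 39722931849688611461840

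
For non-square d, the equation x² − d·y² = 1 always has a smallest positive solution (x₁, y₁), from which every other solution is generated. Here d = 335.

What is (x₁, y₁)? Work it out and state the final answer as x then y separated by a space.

√335 = [18; 3,3,3,36, …], period ℓ=4 (even) → k=3
i=0: a=18 ⇒ p=18, q=1
i=1: a=3 ⇒ p=55, q=3
i=2: a=3 ⇒ p=183, q=10
i=3: a=3 ⇒ p=604, q=33
fundamental: x₁=604, y₁=33  (since 364816 − 335·1089 = 1)

604 33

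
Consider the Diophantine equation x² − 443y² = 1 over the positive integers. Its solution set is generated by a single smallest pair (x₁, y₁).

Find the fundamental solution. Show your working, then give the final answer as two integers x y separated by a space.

442 21

[21; 21,42] for √443; ℓ=2 ⇒ convergent index 1
step 0: (21, 1)  from 21·(1,0) + (0,1)
step 1: (442, 21)  from 21·(21,1) + (1,0)
(x₁, y₁) = (442, 21);  442² − 443·21² = 1 ✓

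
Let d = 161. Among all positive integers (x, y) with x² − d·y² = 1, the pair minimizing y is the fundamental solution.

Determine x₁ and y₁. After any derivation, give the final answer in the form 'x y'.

11775 928

[12; 1,2,4,1,2,1,4,2,1,24] for √161; ℓ=10 ⇒ convergent index 9
a_0=12:  p_0=12·1+0=12,  q_0=12·0+1=1
a_1=1:  p_1=1·12+1=13,  q_1=1·1+0=1
a_2=2:  p_2=2·13+12=38,  q_2=2·1+1=3
a_3=4:  p_3=4·38+13=165,  q_3=4·3+1=13
…
a_5=2:  p_5=2·203+165=571,  q_5=2·16+13=45
…
a_8=2:  p_8=2·3667+774=8108,  q_8=2·289+61=639
a_9=1:  p_9=1·8108+3667=11775,  q_9=1·639+289=928
→ (11775, 928).  Check: 11775²=138650625, 161·928²=138650624, difference 1.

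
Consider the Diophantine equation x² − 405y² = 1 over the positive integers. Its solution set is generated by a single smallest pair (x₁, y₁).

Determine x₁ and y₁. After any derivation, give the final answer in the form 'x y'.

161 8

√405 → a₀=20, period (8,40); ℓ=2 even so k=1
a_0=20:  p_0=20·1+0=20,  q_0=20·0+1=1
a_1=8:  p_1=8·20+1=161,  q_1=8·1+0=8
→ (161, 8).  Check: 161²=25921, 405·8²=25920, difference 1.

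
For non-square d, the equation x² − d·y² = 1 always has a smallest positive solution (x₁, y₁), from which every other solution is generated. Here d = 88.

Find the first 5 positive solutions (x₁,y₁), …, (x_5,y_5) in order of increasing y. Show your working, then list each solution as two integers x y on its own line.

√88 → a₀=9, period (2,1,1,1,2,18); ℓ=6 even so k=5
a_0=9:  p_0=9·1+0=9,  q_0=9·0+1=1
a_1=2:  p_1=2·9+1=19,  q_1=2·1+0=2
a_2=1:  p_2=1·19+9=28,  q_2=1·2+1=3
a_3=1:  p_3=1·28+19=47,  q_3=1·3+2=5
a_4=1:  p_4=1·47+28=75,  q_4=1·5+3=8
a_5=2:  p_5=2·75+47=197,  q_5=2·8+5=21
→ (197, 21).  Check: 197²=38809, 88·21²=38808, difference 1.
(197+21√88)^2 = 77617 + 8274√88
(197+21√88)^3 = 30580901 + 3259935√88
(197+21√88)^4 = 12048797377 + 1284406116√88
(197+21√88)^5 = 4747195585637 + 506052749769√88

197 21
77617 8274
30580901 3259935
12048797377 1284406116
4747195585637 506052749769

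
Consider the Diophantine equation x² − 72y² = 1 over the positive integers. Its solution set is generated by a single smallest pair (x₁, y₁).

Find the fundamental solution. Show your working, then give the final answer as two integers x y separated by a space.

[8; 2,16] for √72; ℓ=2 ⇒ convergent index 1
a_0=8:  p_0=8·1+0=8,  q_0=8·0+1=1
a_1=2:  p_1=2·8+1=17,  q_1=2·1+0=2
fundamental: x₁=17, y₁=2  (since 289 − 72·4 = 1)

17 2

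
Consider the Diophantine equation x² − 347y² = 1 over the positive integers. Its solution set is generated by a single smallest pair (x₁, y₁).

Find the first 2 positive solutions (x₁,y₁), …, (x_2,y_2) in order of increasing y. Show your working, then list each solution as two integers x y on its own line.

641602 34443
823306252807 44197395372

√347 → a₀=18, period (1,1,1,2,4,…,1,1,36); ℓ=14 even so k=13
a_0=18:  p_0=18·1+0=18,  q_0=18·0+1=1
…
a_2=1:  p_2=1·19+18=37,  q_2=1·1+1=2
a_3=1:  p_3=1·37+19=56,  q_3=1·2+1=3
a_4=2:  p_4=2·56+37=149,  q_4=2·3+2=8
a_5=4:  p_5=4·149+56=652,  q_5=4·8+3=35
…
a_7=17:  p_7=17·801+652=14269,  q_7=17·43+35=766
a_8=1:  p_8=1·14269+801=15070,  q_8=1·766+43=809
…
a_10=2:  p_10=2·74549+15070=164168,  q_10=2·4002+809=8813
a_11=1:  p_11=1·164168+74549=238717,  q_11=1·8813+4002=12815
a_12=1:  p_12=1·238717+164168=402885,  q_12=1·12815+8813=21628
a_13=1:  p_13=1·402885+238717=641602,  q_13=1·21628+12815=34443
→ (641602, 34443).  Check: 641602²=411653126404, 347·34443²=411653126403, difference 1.
(641602+34443√347)^2 = 823306252807 + 44197395372√347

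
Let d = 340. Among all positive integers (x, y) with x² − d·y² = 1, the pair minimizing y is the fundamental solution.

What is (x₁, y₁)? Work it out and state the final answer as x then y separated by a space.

285769 15498

√340 → a₀=18, period (2,3,1,1,1,…,3,2,36); ℓ=14 even so k=13
a_0=18:  p_0=18·1+0=18,  q_0=18·0+1=1
a_1=2:  p_1=2·18+1=37,  q_1=2·1+0=2
a_2=3:  p_2=3·37+18=129,  q_2=3·2+1=7
…
a_6=1:  p_6=1·461+295=756,  q_6=1·25+16=41
a_7=8:  p_7=8·756+461=6509,  q_7=8·41+25=353
a_8=1:  p_8=1·6509+756=7265,  q_8=1·353+41=394
…
a_10=1:  p_10=1·13774+7265=21039,  q_10=1·747+394=1141
a_11=1:  p_11=1·21039+13774=34813,  q_11=1·1141+747=1888
a_12=3:  p_12=3·34813+21039=125478,  q_12=3·1888+1141=6805
a_13=2:  p_13=2·125478+34813=285769,  q_13=2·6805+1888=15498
→ (285769, 15498).  Check: 285769²=81663921361, 340·15498²=81663921360, difference 1.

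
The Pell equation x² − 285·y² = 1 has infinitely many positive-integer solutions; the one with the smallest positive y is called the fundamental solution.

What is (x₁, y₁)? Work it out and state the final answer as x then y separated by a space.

2431 144

[16; 1,7,2,7,1,32] for √285; ℓ=6 ⇒ convergent index 5
i=0: a=16 ⇒ p=16, q=1
i=1: a=1 ⇒ p=17, q=1
…
i=4: a=7 ⇒ p=2144, q=127
i=5: a=1 ⇒ p=2431, q=144
fundamental: x₁=2431, y₁=144  (since 5909761 − 285·20736 = 1)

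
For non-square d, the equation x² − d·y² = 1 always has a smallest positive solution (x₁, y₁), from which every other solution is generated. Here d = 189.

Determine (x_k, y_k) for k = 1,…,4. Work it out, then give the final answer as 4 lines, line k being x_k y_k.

55 4
6049 440
665335 48396
73180801 5323120

d=189: √d = [13; 1,2,1,26] (ℓ=4, even), read p_3/q_3
a_0=13:  p_0=13·1+0=13,  q_0=13·0+1=1
…
a_2=2:  p_2=2·14+13=41,  q_2=2·1+1=3
a_3=1:  p_3=1·41+14=55,  q_3=1·3+1=4
(x₁, y₁) = (55, 4);  55² − 189·4² = 1 ✓
k=2:  x_2 = 55·55+189·4·4 = 6049,  y_2 = 55·4+4·55 = 440
k=3:  x_3 = 55·6049+189·4·440 = 665335,  y_3 = 55·440+4·6049 = 48396
k=4:  x_4 = 55·665335+189·4·48396 = 73180801,  y_4 = 55·48396+4·665335 = 5323120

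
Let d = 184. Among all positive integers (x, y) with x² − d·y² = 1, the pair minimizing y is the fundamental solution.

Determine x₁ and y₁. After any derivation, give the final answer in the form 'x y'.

[13; 1,1,3,2,1,2,1,2,3,1,1,26] for √184; ℓ=12 ⇒ convergent index 11
a_0=13:  p_0=13·1+0=13,  q_0=13·0+1=1
a_1=1:  p_1=1·13+1=14,  q_1=1·1+0=1
a_2=1:  p_2=1·14+13=27,  q_2=1·1+1=2
…
a_4=2:  p_4=2·95+27=217,  q_4=2·7+2=16
a_5=1:  p_5=1·217+95=312,  q_5=1·16+7=23
a_6=2:  p_6=2·312+217=841,  q_6=2·23+16=62
a_7=1:  p_7=1·841+312=1153,  q_7=1·62+23=85
a_8=2:  p_8=2·1153+841=3147,  q_8=2·85+62=232
a_9=3:  p_9=3·3147+1153=10594,  q_9=3·232+85=781
a_10=1:  p_10=1·10594+3147=13741,  q_10=1·781+232=1013
a_11=1:  p_11=1·13741+10594=24335,  q_11=1·1013+781=1794
(x₁, y₁) = (24335, 1794);  24335² − 184·1794² = 1 ✓

24335 1794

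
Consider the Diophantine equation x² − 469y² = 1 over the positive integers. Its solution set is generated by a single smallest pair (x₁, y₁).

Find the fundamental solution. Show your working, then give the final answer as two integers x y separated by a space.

137215 6336

√469 → a₀=21, period (1,1,1,10,6,10,1,1,1,42); ℓ=10 even so k=9
a_0=21:  p_0=21·1+0=21,  q_0=21·0+1=1
…
a_3=1:  p_3=1·43+22=65,  q_3=1·2+1=3
…
a_7=1:  p_7=1·42923+4223=47146,  q_7=1·1982+195=2177
a_8=1:  p_8=1·47146+42923=90069,  q_8=1·2177+1982=4159
a_9=1:  p_9=1·90069+47146=137215,  q_9=1·4159+2177=6336
→ (137215, 6336).  Check: 137215²=18827956225, 469·6336²=18827956224, difference 1.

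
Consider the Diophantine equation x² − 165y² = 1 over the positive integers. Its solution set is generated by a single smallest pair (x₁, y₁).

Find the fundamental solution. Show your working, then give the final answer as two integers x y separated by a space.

1079 84

√165 → a₀=12, period (1,5,2,5,1,24); ℓ=6 even so k=5
step 0: (12, 1)  from 12·(1,0) + (0,1)
step 1: (13, 1)  from 1·(12,1) + (1,0)
step 2: (77, 6)  from 5·(13,1) + (12,1)
…
step 4: (912, 71)  from 5·(167,13) + (77,6)
step 5: (1079, 84)  from 1·(912,71) + (167,13)
→ (1079, 84).  Check: 1079²=1164241, 165·84²=1164240, difference 1.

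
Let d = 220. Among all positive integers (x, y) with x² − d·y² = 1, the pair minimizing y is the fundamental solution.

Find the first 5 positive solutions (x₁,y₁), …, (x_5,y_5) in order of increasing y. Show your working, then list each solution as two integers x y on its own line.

89 6
15841 1068
2819609 190098
501874561 33836376
89330852249 6022684830

√220 = [14; 1,4,1,28, …], period ℓ=4 (even) → k=3
a_0=14:  p_0=14·1+0=14,  q_0=14·0+1=1
…
a_2=4:  p_2=4·15+14=74,  q_2=4·1+1=5
a_3=1:  p_3=1·74+15=89,  q_3=1·5+1=6
(x₁, y₁) = (89, 6);  89² − 220·6² = 1 ✓
n=2: (89,6)∘(89,6) = (89·89+220·6·6, 89·6+6·89) = (15841,1068)
n=3: (15841,1068)∘(89,6) = (89·15841+220·6·1068, 89·1068+6·15841) = (2819609,190098)
n=4: (2819609,190098)∘(89,6) = (89·2819609+220·6·190098, 89·190098+6·2819609) = (501874561,33836376)
n=5: (501874561,33836376)∘(89,6) = (89·501874561+220·6·33836376, 89·33836376+6·501874561) = (89330852249,6022684830)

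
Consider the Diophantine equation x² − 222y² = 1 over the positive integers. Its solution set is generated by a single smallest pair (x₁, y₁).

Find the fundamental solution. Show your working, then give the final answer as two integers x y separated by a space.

d=222: √d = [14; 1,8,1,28] (ℓ=4, even), read p_3/q_3
i=0: a=14 ⇒ p=14, q=1
i=1: a=1 ⇒ p=15, q=1
i=2: a=8 ⇒ p=134, q=9
i=3: a=1 ⇒ p=149, q=10
fundamental: x₁=149, y₁=10  (since 22201 − 222·100 = 1)

149 10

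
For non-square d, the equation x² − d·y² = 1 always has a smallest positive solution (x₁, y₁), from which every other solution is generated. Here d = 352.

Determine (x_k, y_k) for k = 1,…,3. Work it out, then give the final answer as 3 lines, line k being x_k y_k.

77617 4137
12048797377 642203058
1870383011943601 99691749501435

[18; 1,3,5,9,5,3,1,36] for √352; ℓ=8 ⇒ convergent index 7
a_0=18:  p_0=18·1+0=18,  q_0=18·0+1=1
…
a_3=5:  p_3=5·75+19=394,  q_3=5·4+1=21
a_4=9:  p_4=9·394+75=3621,  q_4=9·21+4=193
…
a_6=3:  p_6=3·18499+3621=59118,  q_6=3·986+193=3151
a_7=1:  p_7=1·59118+18499=77617,  q_7=1·3151+986=4137
(x₁, y₁) = (77617, 4137);  77617² − 352·4137² = 1 ✓
n=2: (77617,4137)∘(77617,4137) = (77617·77617+352·4137·4137, 77617·4137+4137·77617) = (12048797377,642203058)
n=3: (12048797377,642203058)∘(77617,4137) = (77617·12048797377+352·4137·642203058, 77617·642203058+4137·12048797377) = (1870383011943601,99691749501435)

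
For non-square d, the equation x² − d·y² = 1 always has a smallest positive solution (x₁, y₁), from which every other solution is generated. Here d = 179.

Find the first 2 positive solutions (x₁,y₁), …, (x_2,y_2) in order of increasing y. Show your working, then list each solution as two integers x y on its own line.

4190210 313191
35115719688199 2624672120220

d=179: √d = [13; 2,1,1,1,3,…,1,2,26] (ℓ=14, even), read p_13/q_13
k=0  a_k=13  p_k/q_k = 13/1
k=1  a_k=2  p_k/q_k = 27/2
k=2  a_k=1  p_k/q_k = 40/3
k=3  a_k=1  p_k/q_k = 67/5
…
k=5  a_k=3  p_k/q_k = 388/29
…
k=7  a_k=13  p_k/q_k = 26999/2018
…
k=9  a_k=3  p_k/q_k = 438125/32747
k=10  a_k=1  p_k/q_k = 575167/42990
…
k=12  a_k=1  p_k/q_k = 1588459/118727
k=13  a_k=2  p_k/q_k = 4190210/313191
fundamental: x₁=4190210, y₁=313191  (since 17557859844100 − 179·98088602481 = 1)
n=2: (4190210,313191)∘(4190210,313191) = (4190210·4190210+179·313191·313191, 4190210·313191+313191·4190210) = (35115719688199,2624672120220)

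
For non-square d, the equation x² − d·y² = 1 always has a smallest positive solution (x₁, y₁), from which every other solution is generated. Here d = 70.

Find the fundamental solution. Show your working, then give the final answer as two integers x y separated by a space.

√70 = [8; 2,1,2,1,2,16, …], period ℓ=6 (even) → k=5
step 0: (8, 1)  from 8·(1,0) + (0,1)
…
step 4: (92, 11)  from 1·(67,8) + (25,3)
step 5: (251, 30)  from 2·(92,11) + (67,8)
fundamental: x₁=251, y₁=30  (since 63001 − 70·900 = 1)

251 30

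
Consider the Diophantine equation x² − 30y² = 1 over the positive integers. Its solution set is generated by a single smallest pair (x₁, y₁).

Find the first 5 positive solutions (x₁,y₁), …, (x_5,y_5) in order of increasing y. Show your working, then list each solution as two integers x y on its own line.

11 2
241 44
5291 966
116161 21208
2550251 465610

d=30: √d = [5; 2,10] (ℓ=2, even), read p_1/q_1
step 0: (5, 1)  from 5·(1,0) + (0,1)
step 1: (11, 2)  from 2·(5,1) + (1,0)
fundamental: x₁=11, y₁=2  (since 121 − 30·4 = 1)
n=2: (11,2)∘(11,2) = (11·11+30·2·2, 11·2+2·11) = (241,44)
n=3: (241,44)∘(11,2) = (11·241+30·2·44, 11·44+2·241) = (5291,966)
n=4: (5291,966)∘(11,2) = (11·5291+30·2·966, 11·966+2·5291) = (116161,21208)
n=5: (116161,21208)∘(11,2) = (11·116161+30·2·21208, 11·21208+2·116161) = (2550251,465610)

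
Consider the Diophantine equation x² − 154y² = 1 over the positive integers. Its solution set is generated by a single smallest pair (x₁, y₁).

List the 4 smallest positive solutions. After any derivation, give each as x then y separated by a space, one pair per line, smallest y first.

21295 1716
906954049 73084440
38627172925615 3112666297884
1645131293994988801 132568457553795120

d=154: √d = [12; 2,2,3,1,2,1,3,2,2,24] (ℓ=10, even), read p_9/q_9
a_0=12:  p_0=12·1+0=12,  q_0=12·0+1=1
a_1=2:  p_1=2·12+1=25,  q_1=2·1+0=2
a_2=2:  p_2=2·25+12=62,  q_2=2·2+1=5
…
a_4=1:  p_4=1·211+62=273,  q_4=1·17+5=22
…
a_6=1:  p_6=1·757+273=1030,  q_6=1·61+22=83
…
a_8=2:  p_8=2·3847+1030=8724,  q_8=2·310+83=703
a_9=2:  p_9=2·8724+3847=21295,  q_9=2·703+310=1716
→ (21295, 1716).  Check: 21295²=453477025, 154·1716²=453477024, difference 1.
k=2:  x_2 = 21295·21295+154·1716·1716 = 906954049,  y_2 = 21295·1716+1716·21295 = 73084440
k=3:  x_3 = 21295·906954049+154·1716·73084440 = 38627172925615,  y_3 = 21295·73084440+1716·906954049 = 3112666297884
k=4:  x_4 = 21295·38627172925615+154·1716·3112666297884 = 1645131293994988801,  y_4 = 21295·3112666297884+1716·38627172925615 = 132568457553795120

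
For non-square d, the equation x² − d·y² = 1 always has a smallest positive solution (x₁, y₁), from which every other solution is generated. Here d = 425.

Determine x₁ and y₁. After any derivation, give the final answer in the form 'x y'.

143649 6968

d=425: √d = [20; 1,1,1,1,1,1,40] (ℓ=7, odd), read p_13/q_13
k=0  a_k=20  p_k/q_k = 20/1
k=1  a_k=1  p_k/q_k = 21/1
k=2  a_k=1  p_k/q_k = 41/2
…
k=4  a_k=1  p_k/q_k = 103/5
k=5  a_k=1  p_k/q_k = 165/8
k=6  a_k=1  p_k/q_k = 268/13
k=7  a_k=40  p_k/q_k = 10885/528
…
k=11  a_k=1  p_k/q_k = 55229/2679
k=12  a_k=1  p_k/q_k = 88420/4289
k=13  a_k=1  p_k/q_k = 143649/6968
→ (143649, 6968).  Check: 143649²=20635035201, 425·6968²=20635035200, difference 1.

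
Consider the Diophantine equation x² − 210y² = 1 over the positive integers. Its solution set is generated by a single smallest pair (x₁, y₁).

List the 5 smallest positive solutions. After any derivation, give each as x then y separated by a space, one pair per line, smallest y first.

[14; 2,28] for √210; ℓ=2 ⇒ convergent index 1
a_0=14:  p_0=14·1+0=14,  q_0=14·0+1=1
a_1=2:  p_1=2·14+1=29,  q_1=2·1+0=2
→ (29, 2).  Check: 29²=841, 210·2²=840, difference 1.
(29+2√210)^2 = 1681 + 116√210
(29+2√210)^3 = 97469 + 6726√210
(29+2√210)^4 = 5651521 + 389992√210
(29+2√210)^5 = 327690749 + 22612810√210

29 2
1681 116
97469 6726
5651521 389992
327690749 22612810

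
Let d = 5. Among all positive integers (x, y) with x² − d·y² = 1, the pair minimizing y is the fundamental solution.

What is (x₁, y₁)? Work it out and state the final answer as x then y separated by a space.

d=5: √d = [2; 4] (ℓ=1, odd), read p_1/q_1
k=0  a_k=2  p_k/q_k = 2/1
k=1  a_k=4  p_k/q_k = 9/4
→ (9, 4).  Check: 9²=81, 5·4²=80, difference 1.

9 4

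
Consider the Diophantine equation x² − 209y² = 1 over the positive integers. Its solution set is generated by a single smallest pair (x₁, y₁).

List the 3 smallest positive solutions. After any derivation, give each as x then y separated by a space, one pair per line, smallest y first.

[14; 2,5,3,2,3,5,2,28] for √209; ℓ=8 ⇒ convergent index 7
step 0: (14, 1)  from 14·(1,0) + (0,1)
…
step 3: (506, 35)  from 3·(159,11) + (29,2)
step 4: (1171, 81)  from 2·(506,35) + (159,11)
…
step 6: (21266, 1471)  from 5·(4019,278) + (1171,81)
step 7: (46551, 3220)  from 2·(21266,1471) + (4019,278)
→ (46551, 3220).  Check: 46551²=2166995601, 209·3220²=2166995600, difference 1.
(x_2, y_2) = (46551·46551 + 209·3220·3220, 46551·3220 + 3220·46551) = (4333991201, 299788440)
(x_3, y_3) = (46551·4333991201 + 209·3220·299788440, 46551·299788440 + 3220·4333991201) = (403503248748951, 27910903337660)

46551 3220
4333991201 299788440
403503248748951 27910903337660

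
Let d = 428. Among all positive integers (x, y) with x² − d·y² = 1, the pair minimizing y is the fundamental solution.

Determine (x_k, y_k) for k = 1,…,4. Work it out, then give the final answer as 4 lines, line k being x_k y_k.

√428 = [20; 1,2,4,1,5,10,5,1,4,2,1,40, …], period ℓ=12 (even) → k=11
k=0  a_k=20  p_k/q_k = 20/1
k=1  a_k=1  p_k/q_k = 21/1
k=2  a_k=2  p_k/q_k = 62/3
k=3  a_k=4  p_k/q_k = 269/13
k=4  a_k=1  p_k/q_k = 331/16
…
k=10  a_k=2  p_k/q_k = 1273708/61567
k=11  a_k=1  p_k/q_k = 1850887/89466
(x₁, y₁) = (1850887, 89466);  1850887² − 428·89466² = 1 ✓
n=2: (1850887,89466)∘(1850887,89466) = (1850887·1850887+428·89466·89466, 1850887·89466+89466·1850887) = (6851565373537,331182912684)
n=3: (6851565373537,331182912684)∘(1850887,89466) = (1850887·6851565373537+428·89466·331182912684, 1850887·331182912684+89466·6851565373537) = (25362946559057703751,1225964295417811950)
n=4: (25362946559057703751,1225964295417811950)∘(1850887,89466) = (1850887·25362946559057703751+428·89466·1225964295417811950, 1850887·1225964295417811950+89466·25362946559057703751) = (93887896135702420679780737,4538242753705644230486616)

1850887 89466
6851565373537 331182912684
25362946559057703751 1225964295417811950
93887896135702420679780737 4538242753705644230486616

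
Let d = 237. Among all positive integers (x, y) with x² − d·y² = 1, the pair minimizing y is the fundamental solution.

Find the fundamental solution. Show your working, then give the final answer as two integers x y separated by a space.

[15; 2,1,1,7,10,7,1,1,2,30] for √237; ℓ=10 ⇒ convergent index 9
step 0: (15, 1)  from 15·(1,0) + (0,1)
…
step 3: (77, 5)  from 1·(46,3) + (31,2)
…
step 8: (90075, 5851)  from 1·(48001,3118) + (42074,2733)
step 9: (228151, 14820)  from 2·(90075,5851) + (48001,3118)
→ (228151, 14820).  Check: 228151²=52052878801, 237·14820²=52052878800, difference 1.

228151 14820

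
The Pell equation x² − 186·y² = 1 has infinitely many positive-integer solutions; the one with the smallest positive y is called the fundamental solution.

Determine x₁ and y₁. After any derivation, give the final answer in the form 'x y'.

7501 550

√186 → a₀=13, period (1,1,1,3,4,3,1,1,1,26); ℓ=10 even so k=9
a_0=13:  p_0=13·1+0=13,  q_0=13·0+1=1
…
a_5=4:  p_5=4·150+41=641,  q_5=4·11+3=47
…
a_7=1:  p_7=1·2073+641=2714,  q_7=1·152+47=199
a_8=1:  p_8=1·2714+2073=4787,  q_8=1·199+152=351
a_9=1:  p_9=1·4787+2714=7501,  q_9=1·351+199=550
fundamental: x₁=7501, y₁=550  (since 56265001 − 186·302500 = 1)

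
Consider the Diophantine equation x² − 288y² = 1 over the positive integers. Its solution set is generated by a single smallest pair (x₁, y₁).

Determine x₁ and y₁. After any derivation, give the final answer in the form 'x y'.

d=288: √d = [16; 1,32] (ℓ=2, even), read p_1/q_1
k=0  a_k=16  p_k/q_k = 16/1
k=1  a_k=1  p_k/q_k = 17/1
→ (17, 1).  Check: 17²=289, 288·1²=288, difference 1.

17 1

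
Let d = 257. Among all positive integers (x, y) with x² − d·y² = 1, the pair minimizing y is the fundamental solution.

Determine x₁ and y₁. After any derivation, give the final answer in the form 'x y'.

√257 → a₀=16, period (32); ℓ=1 odd so k=1
a_0=16:  p_0=16·1+0=16,  q_0=16·0+1=1
a_1=32:  p_1=32·16+1=513,  q_1=32·1+0=32
→ (513, 32).  Check: 513²=263169, 257·32²=263168, difference 1.

513 32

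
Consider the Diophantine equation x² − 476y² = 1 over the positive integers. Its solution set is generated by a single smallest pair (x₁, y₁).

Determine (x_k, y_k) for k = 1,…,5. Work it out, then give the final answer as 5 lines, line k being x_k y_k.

d=476: √d = [21; 1,4,2,10,2,4,1,42] (ℓ=8, even), read p_7/q_7
a_0=21:  p_0=21·1+0=21,  q_0=21·0+1=1
a_1=1:  p_1=1·21+1=22,  q_1=1·1+0=1
…
a_4=10:  p_4=10·240+109=2509,  q_4=10·11+5=115
a_5=2:  p_5=2·2509+240=5258,  q_5=2·115+11=241
a_6=4:  p_6=4·5258+2509=23541,  q_6=4·241+115=1079
a_7=1:  p_7=1·23541+5258=28799,  q_7=1·1079+241=1320
(x₁, y₁) = (28799, 1320);  28799² − 476·1320² = 1 ✓
(28799+1320√476)^2 = 1658764801 + 76029360√476
(28799+1320√476)^3 = 95541534979199 + 4379139075960√476
(28799+1320√476)^4 = 5503001330073139201 + 252229652421114720√476
(28799+1320√476)^5 = 316961870514011136719999 + 14527923515772226566600√476

28799 1320
1658764801 76029360
95541534979199 4379139075960
5503001330073139201 252229652421114720
316961870514011136719999 14527923515772226566600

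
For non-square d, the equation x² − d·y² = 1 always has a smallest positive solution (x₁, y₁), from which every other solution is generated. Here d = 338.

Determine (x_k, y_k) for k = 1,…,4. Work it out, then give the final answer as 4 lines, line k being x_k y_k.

√338 → a₀=18, period (2,1,1,2,36); ℓ=5 odd so k=9
k=0  a_k=18  p_k/q_k = 18/1
…
k=2  a_k=1  p_k/q_k = 55/3
k=3  a_k=1  p_k/q_k = 92/5
k=4  a_k=2  p_k/q_k = 239/13
k=5  a_k=36  p_k/q_k = 8696/473
k=6  a_k=2  p_k/q_k = 17631/959
k=7  a_k=1  p_k/q_k = 26327/1432
k=8  a_k=1  p_k/q_k = 43958/2391
k=9  a_k=2  p_k/q_k = 114243/6214
→ (114243, 6214).  Check: 114243²=13051463049, 338·6214²=13051463048, difference 1.
n=2: (114243,6214)∘(114243,6214) = (114243·114243+338·6214·6214, 114243·6214+6214·114243) = (26102926097,1419812004)
n=3: (26102926097,1419812004)∘(114243,6214) = (114243·26102926097+338·6214·1419812004, 114243·1419812004+6214·26102926097) = (5964153172084899,324407165539730)
n=4: (5964153172084899,324407165539730)∘(114243,6214) = (114243·5964153172084899+338·6214·324407165539730, 114243·324407165539730+6214·5964153172084899) = (1362725501650887306817,74122495624090936776)

114243 6214
26102926097 1419812004
5964153172084899 324407165539730
1362725501650887306817 74122495624090936776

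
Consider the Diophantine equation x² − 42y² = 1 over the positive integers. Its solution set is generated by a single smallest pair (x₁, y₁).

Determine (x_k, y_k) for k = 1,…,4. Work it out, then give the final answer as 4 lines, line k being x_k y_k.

√42 = [6; 2,12, …], period ℓ=2 (even) → k=1
step 0: (6, 1)  from 6·(1,0) + (0,1)
step 1: (13, 2)  from 2·(6,1) + (1,0)
fundamental: x₁=13, y₁=2  (since 169 − 42·4 = 1)
n=2: (13,2)∘(13,2) = (13·13+42·2·2, 13·2+2·13) = (337,52)
n=3: (337,52)∘(13,2) = (13·337+42·2·52, 13·52+2·337) = (8749,1350)
n=4: (8749,1350)∘(13,2) = (13·8749+42·2·1350, 13·1350+2·8749) = (227137,35048)

13 2
337 52
8749 1350
227137 35048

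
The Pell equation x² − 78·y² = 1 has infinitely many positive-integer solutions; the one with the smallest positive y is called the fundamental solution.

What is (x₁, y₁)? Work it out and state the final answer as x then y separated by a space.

√78 → a₀=8, period (1,4,1,16); ℓ=4 even so k=3
a_0=8:  p_0=8·1+0=8,  q_0=8·0+1=1
a_1=1:  p_1=1·8+1=9,  q_1=1·1+0=1
a_2=4:  p_2=4·9+8=44,  q_2=4·1+1=5
a_3=1:  p_3=1·44+9=53,  q_3=1·5+1=6
(x₁, y₁) = (53, 6);  53² − 78·6² = 1 ✓

53 6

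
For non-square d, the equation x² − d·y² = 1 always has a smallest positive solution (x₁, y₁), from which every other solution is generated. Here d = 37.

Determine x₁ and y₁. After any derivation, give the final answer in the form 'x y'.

[6; 12] for √37; ℓ=1 ⇒ convergent index 1
i=0: a=6 ⇒ p=6, q=1
i=1: a=12 ⇒ p=73, q=12
fundamental: x₁=73, y₁=12  (since 5329 − 37·144 = 1)

73 12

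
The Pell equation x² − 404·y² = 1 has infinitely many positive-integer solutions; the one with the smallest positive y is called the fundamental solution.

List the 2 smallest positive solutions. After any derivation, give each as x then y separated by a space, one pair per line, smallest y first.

201 10
80801 4020

√404 → a₀=20, period (10,40); ℓ=2 even so k=1
step 0: (20, 1)  from 20·(1,0) + (0,1)
step 1: (201, 10)  from 10·(20,1) + (1,0)
→ (201, 10).  Check: 201²=40401, 404·10²=40400, difference 1.
n=2: (201,10)∘(201,10) = (201·201+404·10·10, 201·10+10·201) = (80801,4020)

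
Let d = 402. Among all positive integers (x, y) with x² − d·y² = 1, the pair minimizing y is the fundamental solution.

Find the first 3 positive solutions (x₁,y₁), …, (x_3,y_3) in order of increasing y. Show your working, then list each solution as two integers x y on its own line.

√402 → a₀=20, period (20,40); ℓ=2 even so k=1
k=0  a_k=20  p_k/q_k = 20/1
k=1  a_k=20  p_k/q_k = 401/20
(x₁, y₁) = (401, 20);  401² − 402·20² = 1 ✓
k=2:  x_2 = 401·401+402·20·20 = 321601,  y_2 = 401·20+20·401 = 16040
k=3:  x_3 = 401·321601+402·20·16040 = 257923601,  y_3 = 401·16040+20·321601 = 12864060

401 20
321601 16040
257923601 12864060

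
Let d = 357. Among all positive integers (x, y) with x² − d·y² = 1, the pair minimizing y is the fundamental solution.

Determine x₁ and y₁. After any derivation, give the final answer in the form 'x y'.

3401 180

√357 → a₀=18, period (1,8,2,8,1,36); ℓ=6 even so k=5
a_0=18:  p_0=18·1+0=18,  q_0=18·0+1=1
a_1=1:  p_1=1·18+1=19,  q_1=1·1+0=1
a_2=8:  p_2=8·19+18=170,  q_2=8·1+1=9
a_3=2:  p_3=2·170+19=359,  q_3=2·9+1=19
a_4=8:  p_4=8·359+170=3042,  q_4=8·19+9=161
a_5=1:  p_5=1·3042+359=3401,  q_5=1·161+19=180
(x₁, y₁) = (3401, 180);  3401² − 357·180² = 1 ✓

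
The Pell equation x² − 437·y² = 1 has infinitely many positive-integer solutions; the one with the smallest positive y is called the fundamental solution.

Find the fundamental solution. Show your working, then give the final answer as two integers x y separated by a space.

[20; 1,9,2,9,1,40] for √437; ℓ=6 ⇒ convergent index 5
step 0: (20, 1)  from 20·(1,0) + (0,1)
step 1: (21, 1)  from 1·(20,1) + (1,0)
…
step 4: (4160, 199)  from 9·(439,21) + (209,10)
step 5: (4599, 220)  from 1·(4160,199) + (439,21)
(x₁, y₁) = (4599, 220);  4599² − 437·220² = 1 ✓

4599 220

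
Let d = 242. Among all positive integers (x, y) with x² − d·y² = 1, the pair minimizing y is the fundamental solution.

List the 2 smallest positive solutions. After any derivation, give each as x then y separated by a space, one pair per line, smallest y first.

√242 → a₀=15, period (1,1,3,1,14,1,3,1,1,30); ℓ=10 even so k=9
k=0  a_k=15  p_k/q_k = 15/1
…
k=2  a_k=1  p_k/q_k = 31/2
k=3  a_k=3  p_k/q_k = 109/7
…
k=6  a_k=1  p_k/q_k = 2209/142
k=7  a_k=3  p_k/q_k = 8696/559
k=8  a_k=1  p_k/q_k = 10905/701
k=9  a_k=1  p_k/q_k = 19601/1260
(x₁, y₁) = (19601, 1260);  19601² − 242·1260² = 1 ✓
(19601+1260√242)^2 = 768398401 + 49394520√242

19601 1260
768398401 49394520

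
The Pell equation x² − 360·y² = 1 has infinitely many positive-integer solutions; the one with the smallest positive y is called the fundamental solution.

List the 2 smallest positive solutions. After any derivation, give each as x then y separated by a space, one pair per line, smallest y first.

√360 = [18; 1,36, …], period ℓ=2 (even) → k=1
step 0: (18, 1)  from 18·(1,0) + (0,1)
step 1: (19, 1)  from 1·(18,1) + (1,0)
→ (19, 1).  Check: 19²=361, 360·1²=360, difference 1.
k=2:  x_2 = 19·19+360·1·1 = 721,  y_2 = 19·1+1·19 = 38

19 1
721 38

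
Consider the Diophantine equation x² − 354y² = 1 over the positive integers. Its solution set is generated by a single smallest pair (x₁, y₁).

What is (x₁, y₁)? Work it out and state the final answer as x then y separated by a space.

√354 → a₀=18, period (1,4,2,2,18,2,2,4,1,36); ℓ=10 even so k=9
a_0=18:  p_0=18·1+0=18,  q_0=18·0+1=1
…
a_5=18:  p_5=18·508+207=9351,  q_5=18·27+11=497
…
a_7=2:  p_7=2·19210+9351=47771,  q_7=2·1021+497=2539
a_8=4:  p_8=4·47771+19210=210294,  q_8=4·2539+1021=11177
a_9=1:  p_9=1·210294+47771=258065,  q_9=1·11177+2539=13716
fundamental: x₁=258065, y₁=13716  (since 66597544225 − 354·188128656 = 1)

258065 13716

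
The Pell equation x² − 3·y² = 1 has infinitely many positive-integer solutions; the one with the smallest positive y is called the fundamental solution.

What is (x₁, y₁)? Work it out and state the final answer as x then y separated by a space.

√3 = [1; 1,2, …], period ℓ=2 (even) → k=1
i=0: a=1 ⇒ p=1, q=1
i=1: a=1 ⇒ p=2, q=1
→ (2, 1).  Check: 2²=4, 3·1²=3, difference 1.

2 1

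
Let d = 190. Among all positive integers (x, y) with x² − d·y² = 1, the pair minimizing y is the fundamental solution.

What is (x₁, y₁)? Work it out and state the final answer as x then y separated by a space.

√190 → a₀=13, period (1,3,1,1,1,…,3,1,26); ℓ=14 even so k=13
a_0=13:  p_0=13·1+0=13,  q_0=13·0+1=1
a_1=1:  p_1=1·13+1=14,  q_1=1·1+0=1
a_2=3:  p_2=3·14+13=55,  q_2=3·1+1=4
a_3=1:  p_3=1·55+14=69,  q_3=1·4+1=5
…
a_5=1:  p_5=1·124+69=193,  q_5=1·9+5=14
…
a_8=2:  p_8=2·1213+510=2936,  q_8=2·88+37=213
a_9=1:  p_9=1·2936+1213=4149,  q_9=1·213+88=301
a_10=1:  p_10=1·4149+2936=7085,  q_10=1·301+213=514
…
a_12=3:  p_12=3·11234+7085=40787,  q_12=3·815+514=2959
a_13=1:  p_13=1·40787+11234=52021,  q_13=1·2959+815=3774
→ (52021, 3774).  Check: 52021²=2706184441, 190·3774²=2706184440, difference 1.

52021 3774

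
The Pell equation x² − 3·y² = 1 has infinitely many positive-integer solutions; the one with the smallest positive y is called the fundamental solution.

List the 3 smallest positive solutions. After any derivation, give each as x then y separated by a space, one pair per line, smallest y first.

d=3: √d = [1; 1,2] (ℓ=2, even), read p_1/q_1
step 0: (1, 1)  from 1·(1,0) + (0,1)
step 1: (2, 1)  from 1·(1,1) + (1,0)
→ (2, 1).  Check: 2²=4, 3·1²=3, difference 1.
n=2: (2,1)∘(2,1) = (2·2+3·1·1, 2·1+1·2) = (7,4)
n=3: (7,4)∘(2,1) = (2·7+3·1·4, 2·4+1·7) = (26,15)

2 1
7 4
26 15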